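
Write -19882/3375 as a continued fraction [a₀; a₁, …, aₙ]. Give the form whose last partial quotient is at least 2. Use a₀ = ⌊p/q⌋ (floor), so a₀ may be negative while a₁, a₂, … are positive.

-19882 = -6·3375 + 368
3375 = 9·368 + 63
368 = 5·63 + 53
63 = 1·53 + 10
53 = 5·10 + 3
10 = 3·3 + 1
3 = 3·1 + 0  (stop)
So -19882/3375 = [-6; 9, 5, 1, 5, 3, 3].

[-6; 9, 5, 1, 5, 3, 3]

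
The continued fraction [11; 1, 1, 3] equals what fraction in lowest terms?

81/7

Fold from the inside: start with 3/1.
  1 + 1/3 = 4/3
  1 + 3/4 = 7/4
  11 + 4/7 = 81/7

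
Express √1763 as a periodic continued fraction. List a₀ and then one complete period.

[41; 1, 82]

a₀ = ⌊√1763⌋ = 41.
With m₀=0, d₀=1 and mₖ₊₁ = dₖaₖ − mₖ, dₖ₊₁ = (n − mₖ₊₁²)/dₖ, aₖ₊₁ = ⌊(a₀+mₖ₊₁)/dₖ₊₁⌋:
  k=1: m=41, d=82, a=1
  k=2: m=41, d=1, a=82
d=1 and a=2a₀=82 at k=2, so the next step gives (m, d) = (41, 82) again — its k=1 value — and the period has length 2.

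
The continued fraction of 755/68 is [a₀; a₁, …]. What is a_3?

2

755 = 11·68 + 7   →  a_0 = 11
68 = 9·7 + 5   →  a_1 = 9
7 = 1·5 + 2   →  a_2 = 1
5 = 2·2 + 1   →  a_3 = 2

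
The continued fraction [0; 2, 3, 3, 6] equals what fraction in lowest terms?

Fold from the inside: start with 6/1.
  3 + 1/6 = 19/6
  3 + 6/19 = 63/19
  2 + 19/63 = 145/63
  0 + 63/145 = 63/145

63/145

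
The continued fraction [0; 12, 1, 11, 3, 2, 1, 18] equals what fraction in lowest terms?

2300/29713

Using pₖ = aₖpₖ₋₁ + pₖ₋₂ and qₖ = aₖqₖ₋₁ + qₖ₋₂:
  k=0: a=0, p=0, q=1
  k=1: a=12, p=1, q=12
  k=2: a=1, p=1, q=13
  k=3: a=11, p=12, q=155
  k=4: a=3, p=37, q=478
  k=5: a=2, p=86, q=1111
  k=6: a=1, p=123, q=1589
  k=7: a=18, p=2300, q=29713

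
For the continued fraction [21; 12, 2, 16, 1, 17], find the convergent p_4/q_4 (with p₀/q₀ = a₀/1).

Using pₖ = aₖpₖ₋₁ + pₖ₋₂, qₖ = aₖqₖ₋₁ + qₖ₋₂ (with p₋₁=1, p₋₂=0, q₋₁=0, q₋₂=1):
  k=0: a=21, p=21, q=1
  k=1: a=12, p=253, q=12
  k=2: a=2, p=527, q=25
  k=3: a=16, p=8685, q=412
  k=4: a=1, p=9212, q=437

9212/437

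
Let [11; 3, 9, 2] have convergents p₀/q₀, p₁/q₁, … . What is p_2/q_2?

Using pₖ = aₖpₖ₋₁ + pₖ₋₂, qₖ = aₖqₖ₋₁ + qₖ₋₂ (with p₋₁=1, p₋₂=0, q₋₁=0, q₋₂=1):
  k=0: a=11, p=11, q=1
  k=1: a=3, p=34, q=3
  k=2: a=9, p=317, q=28

317/28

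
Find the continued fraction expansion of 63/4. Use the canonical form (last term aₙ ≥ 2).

[15; 1, 3]

63 = 15·4 + 3
4 = 1·3 + 1
3 = 3·1 + 0  (stop)
So 63/4 = [15; 1, 3].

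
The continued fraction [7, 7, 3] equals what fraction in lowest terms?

Using pₖ = aₖpₖ₋₁ + pₖ₋₂ and qₖ = aₖqₖ₋₁ + qₖ₋₂:
  k=0: a=7, p=7, q=1
  k=1: a=7, p=50, q=7
  k=2: a=3, p=157, q=22

157/22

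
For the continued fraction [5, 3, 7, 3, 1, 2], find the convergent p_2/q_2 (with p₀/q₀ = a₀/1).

117/22

Using pₖ = aₖpₖ₋₁ + pₖ₋₂, qₖ = aₖqₖ₋₁ + qₖ₋₂ (with p₋₁=1, p₋₂=0, q₋₁=0, q₋₂=1):
  k=0: a=5, p=5, q=1
  k=1: a=3, p=16, q=3
  k=2: a=7, p=117, q=22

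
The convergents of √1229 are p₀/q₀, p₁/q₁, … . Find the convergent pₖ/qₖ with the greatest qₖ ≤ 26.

√1229 = [35; 17, 1, 1, 17, 70, …] (period length 5).
Convergents:
  p_0/q_0 = 35/1
  p_1/q_1 = 596/17
  p_2/q_2 = 631/18
  p_3/q_3 = 1227/35
q_2 = 18 ≤ 26 < 35 = q_3, so the answer is 631/18.

631/18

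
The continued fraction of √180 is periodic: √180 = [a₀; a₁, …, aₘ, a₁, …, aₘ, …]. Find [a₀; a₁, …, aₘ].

[13; 2, 2, 2, 26]

a₀ = ⌊√180⌋ = 13.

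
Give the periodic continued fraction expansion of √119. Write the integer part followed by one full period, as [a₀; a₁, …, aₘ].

a₀ = ⌊√119⌋ = 10.

[10; 1, 9, 1, 20]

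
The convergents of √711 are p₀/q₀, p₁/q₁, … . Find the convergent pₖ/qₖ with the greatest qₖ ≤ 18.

√711 = [26; 1, 1, 1, 52, …] (period length 4).
Convergents:
  p_0/q_0 = 26/1
  p_1/q_1 = 27/1
  p_2/q_2 = 53/2
  p_3/q_3 = 80/3
  p_4/q_4 = 4213/158
q_3 = 3 ≤ 18 < 158 = q_4, so the answer is 80/3.

80/3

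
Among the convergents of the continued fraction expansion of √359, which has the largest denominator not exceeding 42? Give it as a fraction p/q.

360/19

√359 = [18; 1, 17, 1, 36, …] (period length 4).
Convergents:
  p_0/q_0 = 18/1
  p_1/q_1 = 19/1
  p_2/q_2 = 341/18
  p_3/q_3 = 360/19
  p_4/q_4 = 13301/702
q_3 = 19 ≤ 42 < 702 = q_4, so the answer is 360/19.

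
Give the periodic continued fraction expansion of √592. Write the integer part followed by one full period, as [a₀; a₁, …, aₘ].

[24; 3, 48]

a₀ = ⌊√592⌋ = 24.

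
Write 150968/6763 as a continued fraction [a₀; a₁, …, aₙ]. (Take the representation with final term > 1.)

150968 = 22·6763 + 2182
6763 = 3·2182 + 217
2182 = 10·217 + 12
217 = 18·12 + 1
12 = 12·1 + 0  (stop)
So 150968/6763 = [22; 3, 10, 18, 12].

[22; 3, 10, 18, 12]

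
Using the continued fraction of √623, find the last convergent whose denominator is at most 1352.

√623 = [24; 1, 23, 1, 48, …] (period length 4).
Convergents:
  p_0/q_0 = 24/1
  p_1/q_1 = 25/1
  p_2/q_2 = 599/24
  p_3/q_3 = 624/25
  p_4/q_4 = 30551/1224
  p_5/q_5 = 31175/1249
  p_6/q_6 = 747576/29951
q_5 = 1249 ≤ 1352 < 29951 = q_6, so the answer is 31175/1249.

31175/1249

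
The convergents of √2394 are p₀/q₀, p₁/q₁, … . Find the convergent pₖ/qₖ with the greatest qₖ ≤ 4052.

67081/1371

√2394 = [48; 1, 12, 1, 96, …] (period length 4).
Convergents:
  p_0/q_0 = 48/1
  p_1/q_1 = 49/1
  p_2/q_2 = 636/13
  p_3/q_3 = 685/14
  p_4/q_4 = 66396/1357
  p_5/q_5 = 67081/1371
  p_6/q_6 = 871368/17809
q_5 = 1371 ≤ 4052 < 17809 = q_6, so the answer is 67081/1371.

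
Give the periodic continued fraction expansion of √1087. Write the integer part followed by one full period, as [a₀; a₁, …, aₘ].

[32; 1, 31, 1, 64]

a₀ = ⌊√1087⌋ = 32.
With m₀=0, d₀=1 and mₖ₊₁ = dₖaₖ − mₖ, dₖ₊₁ = (n − mₖ₊₁²)/dₖ, aₖ₊₁ = ⌊(a₀+mₖ₊₁)/dₖ₊₁⌋:
  k=1: m=32, d=63, a=1
  k=2: m=31, d=2, a=31
  k=3: m=31, d=63, a=1
  k=4: m=32, d=1, a=64
d=1 and a=2a₀=64 at k=4, so the next step gives (m, d) = (32, 63) again — its k=1 value — and the period has length 4.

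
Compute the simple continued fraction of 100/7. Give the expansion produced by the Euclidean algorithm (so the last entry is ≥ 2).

[14; 3, 2]

100 = 14×7 + 2
7 = 3×2 + 1
2 = 2×1 + 0  (stop)
So 100/7 = [14; 3, 2].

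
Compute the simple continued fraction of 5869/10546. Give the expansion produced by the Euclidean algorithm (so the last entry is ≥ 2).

[0; 1, 1, 3, 1, 12, 10, 9]

5869 = 0*10546 + 5869
10546 = 1*5869 + 4677
5869 = 1*4677 + 1192
4677 = 3*1192 + 1101
1192 = 1*1101 + 91
1101 = 12*91 + 9
91 = 10*9 + 1
9 = 9*1 + 0  (stop)
So 5869/10546 = [0; 1, 1, 3, 1, 12, 10, 9].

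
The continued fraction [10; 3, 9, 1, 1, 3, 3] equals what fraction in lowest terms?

7050/683

Fold from the inside: start with 3/1.
  3 + 1/3 = 10/3
  1 + 3/10 = 13/10
  1 + 10/13 = 23/13
  9 + 13/23 = 220/23
  3 + 23/220 = 683/220
  10 + 220/683 = 7050/683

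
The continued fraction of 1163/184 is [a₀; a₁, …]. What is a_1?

3

1163 = 6·184 + 59   →  a_0 = 6
184 = 3·59 + 7   →  a_1 = 3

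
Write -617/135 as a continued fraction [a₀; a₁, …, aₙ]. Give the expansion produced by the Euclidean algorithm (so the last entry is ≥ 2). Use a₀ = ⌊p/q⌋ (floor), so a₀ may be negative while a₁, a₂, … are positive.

[-5; 2, 3, 19]

-617 = -5×135 + 58
135 = 2×58 + 19
58 = 3×19 + 1
19 = 19×1 + 0  (stop)
So -617/135 = [-5; 2, 3, 19].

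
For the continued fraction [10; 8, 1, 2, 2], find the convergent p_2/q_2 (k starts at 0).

91/9

Using pₖ = aₖpₖ₋₁ + pₖ₋₂, qₖ = aₖqₖ₋₁ + qₖ₋₂ (with p₋₁=1, p₋₂=0, q₋₁=0, q₋₂=1):
  k=0: a=10, p=10, q=1
  k=1: a=8, p=81, q=8
  k=2: a=1, p=91, q=9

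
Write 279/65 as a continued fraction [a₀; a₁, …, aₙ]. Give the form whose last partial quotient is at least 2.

[4; 3, 2, 2, 1, 2]

279 = 4·65 + 19
65 = 3·19 + 8
19 = 2·8 + 3
8 = 2·3 + 2
3 = 1·2 + 1
2 = 2·1 + 0  (stop)
So 279/65 = [4; 3, 2, 2, 1, 2].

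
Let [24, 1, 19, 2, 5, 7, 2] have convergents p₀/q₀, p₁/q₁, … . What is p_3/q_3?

1023/41

Using pₖ = aₖpₖ₋₁ + pₖ₋₂, qₖ = aₖqₖ₋₁ + qₖ₋₂ (with p₋₁=1, p₋₂=0, q₋₁=0, q₋₂=1):
  k=0: a=24, p=24, q=1
  k=1: a=1, p=25, q=1
  k=2: a=19, p=499, q=20
  k=3: a=2, p=1023, q=41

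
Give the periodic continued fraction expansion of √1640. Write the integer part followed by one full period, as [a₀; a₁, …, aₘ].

[40; 2, 80]

a₀ = ⌊√1640⌋ = 40.
With m₀=0, d₀=1 and mₖ₊₁ = dₖaₖ − mₖ, dₖ₊₁ = (n − mₖ₊₁²)/dₖ, aₖ₊₁ = ⌊(a₀+mₖ₊₁)/dₖ₊₁⌋:
  k=1: m=40, d=40, a=2
  k=2: m=40, d=1, a=80
d=1 and a=2a₀=80 at k=2, so the next step gives (m, d) = (40, 40) again — its k=1 value — and the period has length 2.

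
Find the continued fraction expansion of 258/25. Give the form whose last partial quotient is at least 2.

[10; 3, 8]

258 = 10×25 + 8
25 = 3×8 + 1
8 = 8×1 + 0  (stop)
So 258/25 = [10; 3, 8].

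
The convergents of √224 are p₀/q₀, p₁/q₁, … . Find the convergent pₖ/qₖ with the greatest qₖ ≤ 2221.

13455/899

√224 = [14; 1, 28, …] (period length 2).
Convergents:
  p_0/q_0 = 14/1
  p_1/q_1 = 15/1
  p_2/q_2 = 434/29
  p_3/q_3 = 449/30
  p_4/q_4 = 13006/869
  p_5/q_5 = 13455/899
  p_6/q_6 = 389746/26041
q_5 = 899 ≤ 2221 < 26041 = q_6, so the answer is 13455/899.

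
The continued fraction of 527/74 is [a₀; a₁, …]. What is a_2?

527 = 7·74 + 9   →  a_0 = 7
74 = 8·9 + 2   →  a_1 = 8
9 = 4·2 + 1   →  a_2 = 4

4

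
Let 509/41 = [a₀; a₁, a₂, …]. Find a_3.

2

509 = 12·41 + 17   →  a_0 = 12
41 = 2·17 + 7   →  a_1 = 2
17 = 2·7 + 3   →  a_2 = 2
7 = 2·3 + 1   →  a_3 = 2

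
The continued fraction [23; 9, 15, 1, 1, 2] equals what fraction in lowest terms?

16339/707

Using pₖ = aₖpₖ₋₁ + pₖ₋₂ and qₖ = aₖqₖ₋₁ + qₖ₋₂:
  k=0: a=23, p=23, q=1
  k=1: a=9, p=208, q=9
  k=2: a=15, p=3143, q=136
  k=3: a=1, p=3351, q=145
  k=4: a=1, p=6494, q=281
  k=5: a=2, p=16339, q=707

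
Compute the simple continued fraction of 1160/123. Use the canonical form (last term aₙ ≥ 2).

1160 = 9*123 + 53
123 = 2*53 + 17
53 = 3*17 + 2
17 = 8*2 + 1
2 = 2*1 + 0  (stop)
So 1160/123 = [9; 2, 3, 8, 2].

[9; 2, 3, 8, 2]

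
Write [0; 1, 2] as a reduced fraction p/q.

Using pₖ = aₖpₖ₋₁ + pₖ₋₂ and qₖ = aₖqₖ₋₁ + qₖ₋₂:
  k=0: a=0, p=0, q=1
  k=1: a=1, p=1, q=1
  k=2: a=2, p=2, q=3

2/3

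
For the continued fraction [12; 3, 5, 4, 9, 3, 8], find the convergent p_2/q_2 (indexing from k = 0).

197/16

Using pₖ = aₖpₖ₋₁ + pₖ₋₂, qₖ = aₖqₖ₋₁ + qₖ₋₂ (with p₋₁=1, p₋₂=0, q₋₁=0, q₋₂=1):
  k=0: a=12, p=12, q=1
  k=1: a=3, p=37, q=3
  k=2: a=5, p=197, q=16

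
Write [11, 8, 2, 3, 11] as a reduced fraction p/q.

7405/666

Fold from the inside: start with 11/1.
  3 + 1/11 = 34/11
  2 + 11/34 = 79/34
  8 + 34/79 = 666/79
  11 + 79/666 = 7405/666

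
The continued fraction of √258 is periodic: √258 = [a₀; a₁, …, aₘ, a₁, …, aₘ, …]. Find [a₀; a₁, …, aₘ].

a₀ = ⌊√258⌋ = 16.

[16; 16, 32]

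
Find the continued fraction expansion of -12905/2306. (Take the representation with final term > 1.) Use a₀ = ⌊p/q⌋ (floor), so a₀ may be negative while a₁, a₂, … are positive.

-12905 = -6*2306 + 931
2306 = 2*931 + 444
931 = 2*444 + 43
444 = 10*43 + 14
43 = 3*14 + 1
14 = 14*1 + 0  (stop)
So -12905/2306 = [-6; 2, 2, 10, 3, 14].

[-6; 2, 2, 10, 3, 14]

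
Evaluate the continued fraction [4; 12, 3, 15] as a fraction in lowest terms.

2314/567

Using pₖ = aₖpₖ₋₁ + pₖ₋₂ and qₖ = aₖqₖ₋₁ + qₖ₋₂:
  k=0: a=4, p=4, q=1
  k=1: a=12, p=49, q=12
  k=2: a=3, p=151, q=37
  k=3: a=15, p=2314, q=567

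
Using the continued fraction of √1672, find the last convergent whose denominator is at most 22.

√1672 = [40; 1, 8, 10, 8, 1, 80, …] (period length 6).
Convergents:
  p_0/q_0 = 40/1
  p_1/q_1 = 41/1
  p_2/q_2 = 368/9
  p_3/q_3 = 3721/91
q_2 = 9 ≤ 22 < 91 = q_3, so the answer is 368/9.

368/9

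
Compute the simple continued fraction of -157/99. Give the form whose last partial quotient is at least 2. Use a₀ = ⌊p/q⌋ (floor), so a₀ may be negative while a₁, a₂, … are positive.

-157 = -2×99 + 41
99 = 2×41 + 17
41 = 2×17 + 7
17 = 2×7 + 3
7 = 2×3 + 1
3 = 3×1 + 0  (stop)
So -157/99 = [-2; 2, 2, 2, 2, 3].

[-2; 2, 2, 2, 2, 3]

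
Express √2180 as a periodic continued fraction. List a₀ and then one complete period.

[46; 1, 2, 4, 2, 1, 92]

a₀ = ⌊√2180⌋ = 46.
With m₀=0, d₀=1 and mₖ₊₁ = dₖaₖ − mₖ, dₖ₊₁ = (n − mₖ₊₁²)/dₖ, aₖ₊₁ = ⌊(a₀+mₖ₊₁)/dₖ₊₁⌋:
  k=1: m=46, d=64, a=1
  k=2: m=18, d=29, a=2
  k=3: m=40, d=20, a=4
  k=4: m=40, d=29, a=2
  k=5: m=18, d=64, a=1
  k=6: m=46, d=1, a=92
d=1 and a=2a₀=92 at k=6, so the next step gives (m, d) = (46, 64) again — its k=1 value — and the period has length 6.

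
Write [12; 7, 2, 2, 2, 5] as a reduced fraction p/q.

Fold from the inside: start with 5/1.
  2 + 1/5 = 11/5
  2 + 5/11 = 27/11
  2 + 11/27 = 65/27
  7 + 27/65 = 482/65
  12 + 65/482 = 5849/482

5849/482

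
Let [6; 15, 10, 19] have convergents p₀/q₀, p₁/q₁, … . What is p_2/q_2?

Using pₖ = aₖpₖ₋₁ + pₖ₋₂, qₖ = aₖqₖ₋₁ + qₖ₋₂ (with p₋₁=1, p₋₂=0, q₋₁=0, q₋₂=1):
  k=0: a=6, p=6, q=1
  k=1: a=15, p=91, q=15
  k=2: a=10, p=916, q=151

916/151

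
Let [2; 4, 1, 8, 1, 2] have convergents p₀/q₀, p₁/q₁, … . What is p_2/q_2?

Using pₖ = aₖpₖ₋₁ + pₖ₋₂, qₖ = aₖqₖ₋₁ + qₖ₋₂ (with p₋₁=1, p₋₂=0, q₋₁=0, q₋₂=1):
  k=0: a=2, p=2, q=1
  k=1: a=4, p=9, q=4
  k=2: a=1, p=11, q=5

11/5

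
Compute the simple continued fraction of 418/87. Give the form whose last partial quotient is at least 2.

418 = 4*87 + 70
87 = 1*70 + 17
70 = 4*17 + 2
17 = 8*2 + 1
2 = 2*1 + 0  (stop)
So 418/87 = [4; 1, 4, 8, 2].

[4; 1, 4, 8, 2]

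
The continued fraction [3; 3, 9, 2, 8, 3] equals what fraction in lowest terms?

Fold from the inside: start with 3/1.
  8 + 1/3 = 25/3
  2 + 3/25 = 53/25
  9 + 25/53 = 502/53
  3 + 53/502 = 1559/502
  3 + 502/1559 = 5179/1559

5179/1559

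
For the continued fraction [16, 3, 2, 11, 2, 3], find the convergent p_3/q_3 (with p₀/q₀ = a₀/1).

1303/80

Using pₖ = aₖpₖ₋₁ + pₖ₋₂, qₖ = aₖqₖ₋₁ + qₖ₋₂ (with p₋₁=1, p₋₂=0, q₋₁=0, q₋₂=1):
  k=0: a=16, p=16, q=1
  k=1: a=3, p=49, q=3
  k=2: a=2, p=114, q=7
  k=3: a=11, p=1303, q=80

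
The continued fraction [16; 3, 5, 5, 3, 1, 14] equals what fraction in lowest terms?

Using pₖ = aₖpₖ₋₁ + pₖ₋₂ and qₖ = aₖqₖ₋₁ + qₖ₋₂:
  k=0: a=16, p=16, q=1
  k=1: a=3, p=49, q=3
  k=2: a=5, p=261, q=16
  k=3: a=5, p=1354, q=83
  k=4: a=3, p=4323, q=265
  k=5: a=1, p=5677, q=348
  k=6: a=14, p=83801, q=5137

83801/5137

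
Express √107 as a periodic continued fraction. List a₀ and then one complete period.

[10; 2, 1, 9, 1, 2, 20]

a₀ = ⌊√107⌋ = 10.
With m₀=0, d₀=1 and mₖ₊₁ = dₖaₖ − mₖ, dₖ₊₁ = (n − mₖ₊₁²)/dₖ, aₖ₊₁ = ⌊(a₀+mₖ₊₁)/dₖ₊₁⌋:
  k=1: m=10, d=7, a=2
  k=2: m=4, d=13, a=1
  k=3: m=9, d=2, a=9
  k=4: m=9, d=13, a=1
  k=5: m=4, d=7, a=2
  k=6: m=10, d=1, a=20
d=1 and a=2a₀=20 at k=6, so the next step gives (m, d) = (10, 7) again — its k=1 value — and the period has length 6.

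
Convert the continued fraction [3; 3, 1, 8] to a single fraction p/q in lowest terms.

114/35

Using pₖ = aₖpₖ₋₁ + pₖ₋₂ and qₖ = aₖqₖ₋₁ + qₖ₋₂:
  k=0: a=3, p=3, q=1
  k=1: a=3, p=10, q=3
  k=2: a=1, p=13, q=4
  k=3: a=8, p=114, q=35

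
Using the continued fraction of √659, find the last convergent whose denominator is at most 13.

77/3

√659 = [25; 1, 2, 25, 2, 1, 50, …] (period length 6).
Convergents:
  p_0/q_0 = 25/1
  p_1/q_1 = 26/1
  p_2/q_2 = 77/3
  p_3/q_3 = 1951/76
q_2 = 3 ≤ 13 < 76 = q_3, so the answer is 77/3.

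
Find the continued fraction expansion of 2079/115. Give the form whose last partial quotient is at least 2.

2079 = 18·115 + 9
115 = 12·9 + 7
9 = 1·7 + 2
7 = 3·2 + 1
2 = 2·1 + 0  (stop)
So 2079/115 = [18; 12, 1, 3, 2].

[18; 12, 1, 3, 2]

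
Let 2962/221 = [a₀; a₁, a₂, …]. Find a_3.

2962 = 13·221 + 89   →  a_0 = 13
221 = 2·89 + 43   →  a_1 = 2
89 = 2·43 + 3   →  a_2 = 2
43 = 14·3 + 1   →  a_3 = 14

14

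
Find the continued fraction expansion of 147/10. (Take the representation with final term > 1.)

147 = 14*10 + 7
10 = 1*7 + 3
7 = 2*3 + 1
3 = 3*1 + 0  (stop)
So 147/10 = [14; 1, 2, 3].

[14; 1, 2, 3]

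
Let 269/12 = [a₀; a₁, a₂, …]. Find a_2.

269 = 22·12 + 5   →  a_0 = 22
12 = 2·5 + 2   →  a_1 = 2
5 = 2·2 + 1   →  a_2 = 2

2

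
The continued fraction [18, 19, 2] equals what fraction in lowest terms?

704/39

Fold from the inside: start with 2/1.
  19 + 1/2 = 39/2
  18 + 2/39 = 704/39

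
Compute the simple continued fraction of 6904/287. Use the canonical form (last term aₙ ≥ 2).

[24; 17, 1, 15]

6904 = 24·287 + 16
287 = 17·16 + 15
16 = 1·15 + 1
15 = 15·1 + 0  (stop)
So 6904/287 = [24; 17, 1, 15].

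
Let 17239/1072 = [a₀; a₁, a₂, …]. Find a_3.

9

17239 = 16·1072 + 87   →  a_0 = 16
1072 = 12·87 + 28   →  a_1 = 12
87 = 3·28 + 3   →  a_2 = 3
28 = 9·3 + 1   →  a_3 = 9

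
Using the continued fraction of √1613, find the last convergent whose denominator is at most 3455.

√1613 = [40; 6, 6, 80, …] (period length 3).
Convergents:
  p_0/q_0 = 40/1
  p_1/q_1 = 241/6
  p_2/q_2 = 1486/37
  p_3/q_3 = 119121/2966
  p_4/q_4 = 716212/17833
q_3 = 2966 ≤ 3455 < 17833 = q_4, so the answer is 119121/2966.

119121/2966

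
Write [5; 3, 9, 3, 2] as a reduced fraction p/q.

1075/202

Using pₖ = aₖpₖ₋₁ + pₖ₋₂ and qₖ = aₖqₖ₋₁ + qₖ₋₂:
  k=0: a=5, p=5, q=1
  k=1: a=3, p=16, q=3
  k=2: a=9, p=149, q=28
  k=3: a=3, p=463, q=87
  k=4: a=2, p=1075, q=202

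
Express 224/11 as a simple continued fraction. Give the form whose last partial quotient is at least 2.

[20; 2, 1, 3]

224 = 20*11 + 4
11 = 2*4 + 3
4 = 1*3 + 1
3 = 3*1 + 0  (stop)
So 224/11 = [20; 2, 1, 3].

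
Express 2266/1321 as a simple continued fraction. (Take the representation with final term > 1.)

2266 = 1*1321 + 945
1321 = 1*945 + 376
945 = 2*376 + 193
376 = 1*193 + 183
193 = 1*183 + 10
183 = 18*10 + 3
10 = 3*3 + 1
3 = 3*1 + 0  (stop)
So 2266/1321 = [1; 1, 2, 1, 1, 18, 3, 3].

[1; 1, 2, 1, 1, 18, 3, 3]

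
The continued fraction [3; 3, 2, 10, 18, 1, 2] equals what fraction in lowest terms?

13509/4109

Using pₖ = aₖpₖ₋₁ + pₖ₋₂ and qₖ = aₖqₖ₋₁ + qₖ₋₂:
  k=0: a=3, p=3, q=1
  k=1: a=3, p=10, q=3
  k=2: a=2, p=23, q=7
  k=3: a=10, p=240, q=73
  k=4: a=18, p=4343, q=1321
  k=5: a=1, p=4583, q=1394
  k=6: a=2, p=13509, q=4109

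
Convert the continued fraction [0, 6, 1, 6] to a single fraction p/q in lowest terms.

Using pₖ = aₖpₖ₋₁ + pₖ₋₂ and qₖ = aₖqₖ₋₁ + qₖ₋₂:
  k=0: a=0, p=0, q=1
  k=1: a=6, p=1, q=6
  k=2: a=1, p=1, q=7
  k=3: a=6, p=7, q=48

7/48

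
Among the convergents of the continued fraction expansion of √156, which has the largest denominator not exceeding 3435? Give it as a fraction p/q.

30588/2449

√156 = [12; 2, 24, …] (period length 2).
Convergents:
  p_0/q_0 = 12/1
  p_1/q_1 = 25/2
  p_2/q_2 = 612/49
  p_3/q_3 = 1249/100
  p_4/q_4 = 30588/2449
  p_5/q_5 = 62425/4998
q_4 = 2449 ≤ 3435 < 4998 = q_5, so the answer is 30588/2449.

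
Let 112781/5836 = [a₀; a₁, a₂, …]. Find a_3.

12

112781 = 19·5836 + 1897   →  a_0 = 19
5836 = 3·1897 + 145   →  a_1 = 3
1897 = 13·145 + 12   →  a_2 = 13
145 = 12·12 + 1   →  a_3 = 12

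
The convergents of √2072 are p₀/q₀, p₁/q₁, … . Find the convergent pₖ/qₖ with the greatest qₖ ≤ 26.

√2072 = [45; 1, 1, 12, 1, 1, 90, …] (period length 6).
Convergents:
  p_0/q_0 = 45/1
  p_1/q_1 = 46/1
  p_2/q_2 = 91/2
  p_3/q_3 = 1138/25
  p_4/q_4 = 1229/27
q_3 = 25 ≤ 26 < 27 = q_4, so the answer is 1138/25.

1138/25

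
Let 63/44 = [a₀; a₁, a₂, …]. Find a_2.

63 = 1·44 + 19   →  a_0 = 1
44 = 2·19 + 6   →  a_1 = 2
19 = 3·6 + 1   →  a_2 = 3

3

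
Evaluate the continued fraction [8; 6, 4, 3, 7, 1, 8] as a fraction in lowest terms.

Fold from the inside: start with 8/1.
  1 + 1/8 = 9/8
  7 + 8/9 = 71/9
  3 + 9/71 = 222/71
  4 + 71/222 = 959/222
  6 + 222/959 = 5976/959
  8 + 959/5976 = 48767/5976

48767/5976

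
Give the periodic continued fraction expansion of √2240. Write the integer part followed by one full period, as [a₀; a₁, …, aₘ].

a₀ = ⌊√2240⌋ = 47.
With m₀=0, d₀=1 and mₖ₊₁ = dₖaₖ − mₖ, dₖ₊₁ = (n − mₖ₊₁²)/dₖ, aₖ₊₁ = ⌊(a₀+mₖ₊₁)/dₖ₊₁⌋:
  k=1: m=47, d=31, a=3
  k=2: m=46, d=4, a=23
  k=3: m=46, d=31, a=3
  k=4: m=47, d=1, a=94
d=1 and a=2a₀=94 at k=4, so the next step gives (m, d) = (47, 31) again — its k=1 value — and the period has length 4.

[47; 3, 23, 3, 94]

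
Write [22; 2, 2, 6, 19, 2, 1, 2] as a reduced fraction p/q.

Using pₖ = aₖpₖ₋₁ + pₖ₋₂ and qₖ = aₖqₖ₋₁ + qₖ₋₂:
  k=0: a=22, p=22, q=1
  k=1: a=2, p=45, q=2
  k=2: a=2, p=112, q=5
  k=3: a=6, p=717, q=32
  k=4: a=19, p=13735, q=613
  k=5: a=2, p=28187, q=1258
  k=6: a=1, p=41922, q=1871
  k=7: a=2, p=112031, q=5000

112031/5000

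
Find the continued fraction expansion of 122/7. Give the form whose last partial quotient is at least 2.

122 = 17*7 + 3
7 = 2*3 + 1
3 = 3*1 + 0  (stop)
So 122/7 = [17; 2, 3].

[17; 2, 3]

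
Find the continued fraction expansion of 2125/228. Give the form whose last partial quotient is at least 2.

2125 = 9×228 + 73
228 = 3×73 + 9
73 = 8×9 + 1
9 = 9×1 + 0  (stop)
So 2125/228 = [9; 3, 8, 9].

[9; 3, 8, 9]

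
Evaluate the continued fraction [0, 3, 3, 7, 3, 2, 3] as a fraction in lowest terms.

Using pₖ = aₖpₖ₋₁ + pₖ₋₂ and qₖ = aₖqₖ₋₁ + qₖ₋₂:
  k=0: a=0, p=0, q=1
  k=1: a=3, p=1, q=3
  k=2: a=3, p=3, q=10
  k=3: a=7, p=22, q=73
  k=4: a=3, p=69, q=229
  k=5: a=2, p=160, q=531
  k=6: a=3, p=549, q=1822

549/1822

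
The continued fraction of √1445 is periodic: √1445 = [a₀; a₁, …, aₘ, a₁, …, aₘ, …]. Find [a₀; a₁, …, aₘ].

[38; 76]

a₀ = ⌊√1445⌋ = 38.
With m₀=0, d₀=1 and mₖ₊₁ = dₖaₖ − mₖ, dₖ₊₁ = (n − mₖ₊₁²)/dₖ, aₖ₊₁ = ⌊(a₀+mₖ₊₁)/dₖ₊₁⌋:
  k=1: m=38, d=1, a=76
d=1 and a=2a₀=76 at k=1, so the next step gives (m, d) = (38, 1) again — its k=1 value — and the period has length 1.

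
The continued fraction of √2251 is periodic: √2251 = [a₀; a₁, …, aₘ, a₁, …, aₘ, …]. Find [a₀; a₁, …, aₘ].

a₀ = ⌊√2251⌋ = 47.
With m₀=0, d₀=1 and mₖ₊₁ = dₖaₖ − mₖ, dₖ₊₁ = (n − mₖ₊₁²)/dₖ, aₖ₊₁ = ⌊(a₀+mₖ₊₁)/dₖ₊₁⌋:
  k=1: m=47, d=42, a=2
  k=2: m=37, d=21, a=4
  k=3: m=47, d=2, a=47
  k=4: m=47, d=21, a=4
  k=5: m=37, d=42, a=2
  k=6: m=47, d=1, a=94
d=1 and a=2a₀=94 at k=6, so the next step gives (m, d) = (47, 42) again — its k=1 value — and the period has length 6.

[47; 2, 4, 47, 4, 2, 94]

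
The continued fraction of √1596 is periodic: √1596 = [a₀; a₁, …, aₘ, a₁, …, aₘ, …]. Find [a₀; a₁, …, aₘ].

a₀ = ⌊√1596⌋ = 39.
With m₀=0, d₀=1 and mₖ₊₁ = dₖaₖ − mₖ, dₖ₊₁ = (n − mₖ₊₁²)/dₖ, aₖ₊₁ = ⌊(a₀+mₖ₊₁)/dₖ₊₁⌋:
  k=1: m=39, d=75, a=1
  k=2: m=36, d=4, a=18
  k=3: m=36, d=75, a=1
  k=4: m=39, d=1, a=78
d=1 and a=2a₀=78 at k=4, so the next step gives (m, d) = (39, 75) again — its k=1 value — and the period has length 4.

[39; 1, 18, 1, 78]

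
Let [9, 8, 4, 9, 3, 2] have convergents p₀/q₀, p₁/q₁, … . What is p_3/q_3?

2782/305

Using pₖ = aₖpₖ₋₁ + pₖ₋₂, qₖ = aₖqₖ₋₁ + qₖ₋₂ (with p₋₁=1, p₋₂=0, q₋₁=0, q₋₂=1):
  k=0: a=9, p=9, q=1
  k=1: a=8, p=73, q=8
  k=2: a=4, p=301, q=33
  k=3: a=9, p=2782, q=305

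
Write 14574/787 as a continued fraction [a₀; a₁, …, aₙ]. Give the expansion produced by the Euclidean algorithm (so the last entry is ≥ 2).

14574 = 18×787 + 408
787 = 1×408 + 379
408 = 1×379 + 29
379 = 13×29 + 2
29 = 14×2 + 1
2 = 2×1 + 0  (stop)
So 14574/787 = [18; 1, 1, 13, 14, 2].

[18; 1, 1, 13, 14, 2]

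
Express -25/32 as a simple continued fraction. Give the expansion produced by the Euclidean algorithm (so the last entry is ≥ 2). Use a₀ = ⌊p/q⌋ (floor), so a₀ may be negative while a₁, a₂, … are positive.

-25 = -1×32 + 7
32 = 4×7 + 4
7 = 1×4 + 3
4 = 1×3 + 1
3 = 3×1 + 0  (stop)
So -25/32 = [-1; 4, 1, 1, 3].

[-1; 4, 1, 1, 3]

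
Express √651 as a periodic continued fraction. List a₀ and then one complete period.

[25; 1, 1, 16, 1, 1, 50]

a₀ = ⌊√651⌋ = 25.
With m₀=0, d₀=1 and mₖ₊₁ = dₖaₖ − mₖ, dₖ₊₁ = (n − mₖ₊₁²)/dₖ, aₖ₊₁ = ⌊(a₀+mₖ₊₁)/dₖ₊₁⌋:
  k=1: m=25, d=26, a=1
  k=2: m=1, d=25, a=1
  k=3: m=24, d=3, a=16
  k=4: m=24, d=25, a=1
  k=5: m=1, d=26, a=1
  k=6: m=25, d=1, a=50
d=1 and a=2a₀=50 at k=6, so the next step gives (m, d) = (25, 26) again — its k=1 value — and the period has length 6.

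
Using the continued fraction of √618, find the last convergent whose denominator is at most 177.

1417/57

√618 = [24; 1, 6, 8, 6, 1, 48, …] (period length 6).
Convergents:
  p_0/q_0 = 24/1
  p_1/q_1 = 25/1
  p_2/q_2 = 174/7
  p_3/q_3 = 1417/57
  p_4/q_4 = 8676/349
q_3 = 57 ≤ 177 < 349 = q_4, so the answer is 1417/57.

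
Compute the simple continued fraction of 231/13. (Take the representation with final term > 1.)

[17; 1, 3, 3]

231 = 17*13 + 10
13 = 1*10 + 3
10 = 3*3 + 1
3 = 3*1 + 0  (stop)
So 231/13 = [17; 1, 3, 3].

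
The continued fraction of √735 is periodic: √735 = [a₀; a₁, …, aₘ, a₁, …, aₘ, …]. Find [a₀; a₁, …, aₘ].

a₀ = ⌊√735⌋ = 27.
With m₀=0, d₀=1 and mₖ₊₁ = dₖaₖ − mₖ, dₖ₊₁ = (n − mₖ₊₁²)/dₖ, aₖ₊₁ = ⌊(a₀+mₖ₊₁)/dₖ₊₁⌋:
  k=1: m=27, d=6, a=9
  k=2: m=27, d=1, a=54
d=1 and a=2a₀=54 at k=2, so the next step gives (m, d) = (27, 6) again — its k=1 value — and the period has length 2.

[27; 9, 54]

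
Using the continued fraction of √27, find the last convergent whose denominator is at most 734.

1351/260

√27 = [5; 5, 10, …] (period length 2).
Convergents:
  p_0/q_0 = 5/1
  p_1/q_1 = 26/5
  p_2/q_2 = 265/51
  p_3/q_3 = 1351/260
  p_4/q_4 = 13775/2651
q_3 = 260 ≤ 734 < 2651 = q_4, so the answer is 1351/260.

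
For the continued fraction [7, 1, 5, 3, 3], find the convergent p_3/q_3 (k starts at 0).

Using pₖ = aₖpₖ₋₁ + pₖ₋₂, qₖ = aₖqₖ₋₁ + qₖ₋₂ (with p₋₁=1, p₋₂=0, q₋₁=0, q₋₂=1):
  k=0: a=7, p=7, q=1
  k=1: a=1, p=8, q=1
  k=2: a=5, p=47, q=6
  k=3: a=3, p=149, q=19

149/19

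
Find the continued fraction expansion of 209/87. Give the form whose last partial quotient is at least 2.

209 = 2×87 + 35
87 = 2×35 + 17
35 = 2×17 + 1
17 = 17×1 + 0  (stop)
So 209/87 = [2; 2, 2, 17].

[2; 2, 2, 17]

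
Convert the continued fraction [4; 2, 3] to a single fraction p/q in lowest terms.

Using pₖ = aₖpₖ₋₁ + pₖ₋₂ and qₖ = aₖqₖ₋₁ + qₖ₋₂:
  k=0: a=4, p=4, q=1
  k=1: a=2, p=9, q=2
  k=2: a=3, p=31, q=7

31/7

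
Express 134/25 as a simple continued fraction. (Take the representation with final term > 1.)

[5; 2, 1, 3, 2]

134 = 5×25 + 9
25 = 2×9 + 7
9 = 1×7 + 2
7 = 3×2 + 1
2 = 2×1 + 0  (stop)
So 134/25 = [5; 2, 1, 3, 2].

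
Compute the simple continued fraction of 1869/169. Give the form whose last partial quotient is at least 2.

[11; 16, 1, 9]

1869 = 11×169 + 10
169 = 16×10 + 9
10 = 1×9 + 1
9 = 9×1 + 0  (stop)
So 1869/169 = [11; 16, 1, 9].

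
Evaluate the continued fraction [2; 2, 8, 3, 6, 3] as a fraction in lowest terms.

Fold from the inside: start with 3/1.
  6 + 1/3 = 19/3
  3 + 3/19 = 60/19
  8 + 19/60 = 499/60
  2 + 60/499 = 1058/499
  2 + 499/1058 = 2615/1058

2615/1058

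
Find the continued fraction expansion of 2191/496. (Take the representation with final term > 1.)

[4; 2, 2, 1, 1, 9, 1, 3]

2191 = 4*496 + 207
496 = 2*207 + 82
207 = 2*82 + 43
82 = 1*43 + 39
43 = 1*39 + 4
39 = 9*4 + 3
4 = 1*3 + 1
3 = 3*1 + 0  (stop)
So 2191/496 = [4; 2, 2, 1, 1, 9, 1, 3].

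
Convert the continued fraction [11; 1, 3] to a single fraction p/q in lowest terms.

47/4

Using pₖ = aₖpₖ₋₁ + pₖ₋₂ and qₖ = aₖqₖ₋₁ + qₖ₋₂:
  k=0: a=11, p=11, q=1
  k=1: a=1, p=12, q=1
  k=2: a=3, p=47, q=4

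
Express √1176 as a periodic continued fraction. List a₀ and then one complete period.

a₀ = ⌊√1176⌋ = 34.

[34; 3, 2, 2, 2, 3, 68]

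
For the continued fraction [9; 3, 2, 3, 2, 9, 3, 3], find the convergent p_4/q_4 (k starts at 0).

511/55

Using pₖ = aₖpₖ₋₁ + pₖ₋₂, qₖ = aₖqₖ₋₁ + qₖ₋₂ (with p₋₁=1, p₋₂=0, q₋₁=0, q₋₂=1):
  k=0: a=9, p=9, q=1
  k=1: a=3, p=28, q=3
  k=2: a=2, p=65, q=7
  k=3: a=3, p=223, q=24
  k=4: a=2, p=511, q=55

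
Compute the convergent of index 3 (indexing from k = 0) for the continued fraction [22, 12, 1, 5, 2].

1700/77

Using pₖ = aₖpₖ₋₁ + pₖ₋₂, qₖ = aₖqₖ₋₁ + qₖ₋₂ (with p₋₁=1, p₋₂=0, q₋₁=0, q₋₂=1):
  k=0: a=22, p=22, q=1
  k=1: a=12, p=265, q=12
  k=2: a=1, p=287, q=13
  k=3: a=5, p=1700, q=77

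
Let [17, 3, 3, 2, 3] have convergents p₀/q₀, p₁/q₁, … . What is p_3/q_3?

398/23

Using pₖ = aₖpₖ₋₁ + pₖ₋₂, qₖ = aₖqₖ₋₁ + qₖ₋₂ (with p₋₁=1, p₋₂=0, q₋₁=0, q₋₂=1):
  k=0: a=17, p=17, q=1
  k=1: a=3, p=52, q=3
  k=2: a=3, p=173, q=10
  k=3: a=2, p=398, q=23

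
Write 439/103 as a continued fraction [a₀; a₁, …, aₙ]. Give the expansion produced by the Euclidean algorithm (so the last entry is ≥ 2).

[4; 3, 1, 4, 2, 2]

439 = 4×103 + 27
103 = 3×27 + 22
27 = 1×22 + 5
22 = 4×5 + 2
5 = 2×2 + 1
2 = 2×1 + 0  (stop)
So 439/103 = [4; 3, 1, 4, 2, 2].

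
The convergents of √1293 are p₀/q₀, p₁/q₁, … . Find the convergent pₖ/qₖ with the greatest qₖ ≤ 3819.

√1293 = [35; 1, 22, 1, 70, …] (period length 4).
Convergents:
  p_0/q_0 = 35/1
  p_1/q_1 = 36/1
  p_2/q_2 = 827/23
  p_3/q_3 = 863/24
  p_4/q_4 = 61237/1703
  p_5/q_5 = 62100/1727
  p_6/q_6 = 1427437/39697
q_5 = 1727 ≤ 3819 < 39697 = q_6, so the answer is 62100/1727.

62100/1727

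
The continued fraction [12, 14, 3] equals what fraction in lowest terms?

519/43

Using pₖ = aₖpₖ₋₁ + pₖ₋₂ and qₖ = aₖqₖ₋₁ + qₖ₋₂:
  k=0: a=12, p=12, q=1
  k=1: a=14, p=169, q=14
  k=2: a=3, p=519, q=43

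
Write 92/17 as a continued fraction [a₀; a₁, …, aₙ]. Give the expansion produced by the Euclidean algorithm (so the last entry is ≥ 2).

92 = 5·17 + 7
17 = 2·7 + 3
7 = 2·3 + 1
3 = 3·1 + 0  (stop)
So 92/17 = [5; 2, 2, 3].

[5; 2, 2, 3]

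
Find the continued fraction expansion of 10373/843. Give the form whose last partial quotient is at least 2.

10373 = 12*843 + 257
843 = 3*257 + 72
257 = 3*72 + 41
72 = 1*41 + 31
41 = 1*31 + 10
31 = 3*10 + 1
10 = 10*1 + 0  (stop)
So 10373/843 = [12; 3, 3, 1, 1, 3, 10].

[12; 3, 3, 1, 1, 3, 10]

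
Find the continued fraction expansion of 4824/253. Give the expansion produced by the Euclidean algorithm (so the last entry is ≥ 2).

[19; 14, 1, 7, 2]

4824 = 19×253 + 17
253 = 14×17 + 15
17 = 1×15 + 2
15 = 7×2 + 1
2 = 2×1 + 0  (stop)
So 4824/253 = [19; 14, 1, 7, 2].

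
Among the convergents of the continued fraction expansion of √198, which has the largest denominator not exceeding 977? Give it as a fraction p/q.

√198 = [14; 14, 28, …] (period length 2).
Convergents:
  p_0/q_0 = 14/1
  p_1/q_1 = 197/14
  p_2/q_2 = 5530/393
  p_3/q_3 = 77617/5516
q_2 = 393 ≤ 977 < 5516 = q_3, so the answer is 5530/393.

5530/393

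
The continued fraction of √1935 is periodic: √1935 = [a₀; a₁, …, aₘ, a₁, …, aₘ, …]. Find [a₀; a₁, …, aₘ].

[43; 1, 86]

a₀ = ⌊√1935⌋ = 43.
With m₀=0, d₀=1 and mₖ₊₁ = dₖaₖ − mₖ, dₖ₊₁ = (n − mₖ₊₁²)/dₖ, aₖ₊₁ = ⌊(a₀+mₖ₊₁)/dₖ₊₁⌋:
  k=1: m=43, d=86, a=1
  k=2: m=43, d=1, a=86
d=1 and a=2a₀=86 at k=2, so the next step gives (m, d) = (43, 86) again — its k=1 value — and the period has length 2.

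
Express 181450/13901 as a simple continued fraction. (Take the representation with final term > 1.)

181450 = 13*13901 + 737
13901 = 18*737 + 635
737 = 1*635 + 102
635 = 6*102 + 23
102 = 4*23 + 10
23 = 2*10 + 3
10 = 3*3 + 1
3 = 3*1 + 0  (stop)
So 181450/13901 = [13; 18, 1, 6, 4, 2, 3, 3].

[13; 18, 1, 6, 4, 2, 3, 3]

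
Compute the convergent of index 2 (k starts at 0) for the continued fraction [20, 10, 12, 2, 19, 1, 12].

2432/121

Using pₖ = aₖpₖ₋₁ + pₖ₋₂, qₖ = aₖqₖ₋₁ + qₖ₋₂ (with p₋₁=1, p₋₂=0, q₋₁=0, q₋₂=1):
  k=0: a=20, p=20, q=1
  k=1: a=10, p=201, q=10
  k=2: a=12, p=2432, q=121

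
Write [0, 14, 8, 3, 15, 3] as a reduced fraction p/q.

1174/16577

Using pₖ = aₖpₖ₋₁ + pₖ₋₂ and qₖ = aₖqₖ₋₁ + qₖ₋₂:
  k=0: a=0, p=0, q=1
  k=1: a=14, p=1, q=14
  k=2: a=8, p=8, q=113
  k=3: a=3, p=25, q=353
  k=4: a=15, p=383, q=5408
  k=5: a=3, p=1174, q=16577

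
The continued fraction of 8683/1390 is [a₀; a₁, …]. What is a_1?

8683 = 6·1390 + 343   →  a_0 = 6
1390 = 4·343 + 18   →  a_1 = 4

4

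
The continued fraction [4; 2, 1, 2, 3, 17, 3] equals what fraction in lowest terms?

6241/1428

Fold from the inside: start with 3/1.
  17 + 1/3 = 52/3
  3 + 3/52 = 159/52
  2 + 52/159 = 370/159
  1 + 159/370 = 529/370
  2 + 370/529 = 1428/529
  4 + 529/1428 = 6241/1428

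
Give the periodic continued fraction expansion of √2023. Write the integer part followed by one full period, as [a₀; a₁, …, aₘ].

[44; 1, 43, 1, 88]

a₀ = ⌊√2023⌋ = 44.
With m₀=0, d₀=1 and mₖ₊₁ = dₖaₖ − mₖ, dₖ₊₁ = (n − mₖ₊₁²)/dₖ, aₖ₊₁ = ⌊(a₀+mₖ₊₁)/dₖ₊₁⌋:
  k=1: m=44, d=87, a=1
  k=2: m=43, d=2, a=43
  k=3: m=43, d=87, a=1
  k=4: m=44, d=1, a=88
d=1 and a=2a₀=88 at k=4, so the next step gives (m, d) = (44, 87) again — its k=1 value — and the period has length 4.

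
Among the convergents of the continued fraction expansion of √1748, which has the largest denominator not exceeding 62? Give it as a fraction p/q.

878/21

√1748 = [41; 1, 4, 4, 4, 1, 82, …] (period length 6).
Convergents:
  p_0/q_0 = 41/1
  p_1/q_1 = 42/1
  p_2/q_2 = 209/5
  p_3/q_3 = 878/21
  p_4/q_4 = 3721/89
q_3 = 21 ≤ 62 < 89 = q_4, so the answer is 878/21.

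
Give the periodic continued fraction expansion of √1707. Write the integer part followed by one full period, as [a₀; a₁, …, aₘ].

a₀ = ⌊√1707⌋ = 41.

[41; 3, 6, 41, 6, 3, 82]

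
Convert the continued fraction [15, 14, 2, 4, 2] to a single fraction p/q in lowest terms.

Fold from the inside: start with 2/1.
  4 + 1/2 = 9/2
  2 + 2/9 = 20/9
  14 + 9/20 = 289/20
  15 + 20/289 = 4355/289

4355/289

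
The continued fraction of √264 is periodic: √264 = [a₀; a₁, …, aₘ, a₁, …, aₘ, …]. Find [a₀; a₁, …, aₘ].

a₀ = ⌊√264⌋ = 16.
With m₀=0, d₀=1 and mₖ₊₁ = dₖaₖ − mₖ, dₖ₊₁ = (n − mₖ₊₁²)/dₖ, aₖ₊₁ = ⌊(a₀+mₖ₊₁)/dₖ₊₁⌋:
  k=1: m=16, d=8, a=4
  k=2: m=16, d=1, a=32
d=1 and a=2a₀=32 at k=2, so the next step gives (m, d) = (16, 8) again — its k=1 value — and the period has length 2.

[16; 4, 32]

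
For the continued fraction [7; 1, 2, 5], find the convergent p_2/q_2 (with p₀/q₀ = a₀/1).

Using pₖ = aₖpₖ₋₁ + pₖ₋₂, qₖ = aₖqₖ₋₁ + qₖ₋₂ (with p₋₁=1, p₋₂=0, q₋₁=0, q₋₂=1):
  k=0: a=7, p=7, q=1
  k=1: a=1, p=8, q=1
  k=2: a=2, p=23, q=3

23/3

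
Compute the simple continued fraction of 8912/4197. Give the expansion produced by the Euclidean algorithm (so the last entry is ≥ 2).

8912 = 2*4197 + 518
4197 = 8*518 + 53
518 = 9*53 + 41
53 = 1*41 + 12
41 = 3*12 + 5
12 = 2*5 + 2
5 = 2*2 + 1
2 = 2*1 + 0  (stop)
So 8912/4197 = [2; 8, 9, 1, 3, 2, 2, 2].

[2; 8, 9, 1, 3, 2, 2, 2]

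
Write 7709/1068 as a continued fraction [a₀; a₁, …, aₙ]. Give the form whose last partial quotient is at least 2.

7709 = 7·1068 + 233
1068 = 4·233 + 136
233 = 1·136 + 97
136 = 1·97 + 39
97 = 2·39 + 19
39 = 2·19 + 1
19 = 19·1 + 0  (stop)
So 7709/1068 = [7; 4, 1, 1, 2, 2, 19].

[7; 4, 1, 1, 2, 2, 19]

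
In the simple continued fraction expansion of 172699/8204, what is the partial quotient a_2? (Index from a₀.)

1

172699 = 21·8204 + 415   →  a_0 = 21
8204 = 19·415 + 319   →  a_1 = 19
415 = 1·319 + 96   →  a_2 = 1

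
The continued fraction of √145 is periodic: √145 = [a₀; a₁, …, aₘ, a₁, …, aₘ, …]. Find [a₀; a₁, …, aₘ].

a₀ = ⌊√145⌋ = 12.
With m₀=0, d₀=1 and mₖ₊₁ = dₖaₖ − mₖ, dₖ₊₁ = (n − mₖ₊₁²)/dₖ, aₖ₊₁ = ⌊(a₀+mₖ₊₁)/dₖ₊₁⌋:
  k=1: m=12, d=1, a=24
d=1 and a=2a₀=24 at k=1, so the next step gives (m, d) = (12, 1) again — its k=1 value — and the period has length 1.

[12; 24]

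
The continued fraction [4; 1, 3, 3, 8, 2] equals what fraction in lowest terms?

1092/229

Using pₖ = aₖpₖ₋₁ + pₖ₋₂ and qₖ = aₖqₖ₋₁ + qₖ₋₂:
  k=0: a=4, p=4, q=1
  k=1: a=1, p=5, q=1
  k=2: a=3, p=19, q=4
  k=3: a=3, p=62, q=13
  k=4: a=8, p=515, q=108
  k=5: a=2, p=1092, q=229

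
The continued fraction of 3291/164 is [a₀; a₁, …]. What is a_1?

14

3291 = 20·164 + 11   →  a_0 = 20
164 = 14·11 + 10   →  a_1 = 14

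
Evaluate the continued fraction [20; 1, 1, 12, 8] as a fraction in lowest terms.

4145/202

Using pₖ = aₖpₖ₋₁ + pₖ₋₂ and qₖ = aₖqₖ₋₁ + qₖ₋₂:
  k=0: a=20, p=20, q=1
  k=1: a=1, p=21, q=1
  k=2: a=1, p=41, q=2
  k=3: a=12, p=513, q=25
  k=4: a=8, p=4145, q=202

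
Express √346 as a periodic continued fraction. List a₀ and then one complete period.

a₀ = ⌊√346⌋ = 18.
With m₀=0, d₀=1 and mₖ₊₁ = dₖaₖ − mₖ, dₖ₊₁ = (n − mₖ₊₁²)/dₖ, aₖ₊₁ = ⌊(a₀+mₖ₊₁)/dₖ₊₁⌋:
  k=1: m=18, d=22, a=1
  k=2: m=4, d=15, a=1
  k=3: m=11, d=15, a=1
  k=4: m=4, d=22, a=1
  k=5: m=18, d=1, a=36
d=1 and a=2a₀=36 at k=5, so the next step gives (m, d) = (18, 22) again — its k=1 value — and the period has length 5.

[18; 1, 1, 1, 1, 36]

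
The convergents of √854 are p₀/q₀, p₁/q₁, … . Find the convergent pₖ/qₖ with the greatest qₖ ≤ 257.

√854 = [29; 4, 2, 11, 4, 11, 2, 4, 58, …] (period length 8).
Convergents:
  p_0/q_0 = 29/1
  p_1/q_1 = 117/4
  p_2/q_2 = 263/9
  p_3/q_3 = 3010/103
  p_4/q_4 = 12303/421
q_3 = 103 ≤ 257 < 421 = q_4, so the answer is 3010/103.

3010/103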